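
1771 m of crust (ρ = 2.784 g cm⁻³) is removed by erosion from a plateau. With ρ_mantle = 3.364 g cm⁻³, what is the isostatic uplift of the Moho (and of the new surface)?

Unloading: uplift u = e ρ_c/ρ_m = 1771 m × 2.784/3.364 = 1470 m.

1470 m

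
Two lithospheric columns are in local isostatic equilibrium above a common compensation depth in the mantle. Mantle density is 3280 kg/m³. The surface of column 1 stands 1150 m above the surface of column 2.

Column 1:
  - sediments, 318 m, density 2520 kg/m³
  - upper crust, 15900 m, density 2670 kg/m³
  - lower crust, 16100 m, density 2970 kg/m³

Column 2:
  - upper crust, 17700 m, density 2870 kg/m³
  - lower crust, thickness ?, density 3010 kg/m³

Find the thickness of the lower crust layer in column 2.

14500 m

Take the compensation level at the base of the deeper column (depth z_c below the surface of column 1) and equate Σ ρ_i t_i down to z_c; mantle fills any gap and the z_c terms cancel.
Column 1: 318×2520 + 15900×2670 + 16100×2970 + (z_c − 32318)×3280
Column 2: 1150×0 + 17700×2870 + x×3010 + (z_c − 1150 − 17700 − x)×3280
The z_c×3280 term appears on both sides and cancels. Collect the known terms of each column as K = Σ(ρt)_known − 3280 × (depth of known layers): K_1 = 91071360 − 3280×32318 = −14931680; K_2 = 50799000 − 3280×(1150 + 17700) = −11029000.
Balance: K_1 = K_2 − x×(3280 − 3010), so x = (K_2 − K_1)/(3280 − 3010) = 3902680/270 = 14500 m.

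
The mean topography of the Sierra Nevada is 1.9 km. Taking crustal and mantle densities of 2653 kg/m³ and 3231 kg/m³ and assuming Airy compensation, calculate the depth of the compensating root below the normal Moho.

8.72 km

Equating mass per unit area of the two columns: the weight of the topography is balanced by the buoyancy of the root, ρ_c h = (ρ_m − ρ_c) r.
r = h · ρ_c / (ρ_m − ρ_c) = 1.9 km × 2653 / (3231 − 2653) = 8.72 km.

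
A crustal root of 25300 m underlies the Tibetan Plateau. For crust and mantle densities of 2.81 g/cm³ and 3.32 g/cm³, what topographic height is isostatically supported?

Balancing pressure at the compensation depth: ρ_c h = (ρ_m − ρ_c) r.
h = r (ρ_m − ρ_c) / ρ_c = 25300 m × (3.32 − 2.81) / 2.81 = 4590 m.

4590 m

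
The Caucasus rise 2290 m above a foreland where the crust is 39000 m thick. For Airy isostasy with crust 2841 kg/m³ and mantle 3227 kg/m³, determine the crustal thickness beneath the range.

58100 m

Root depth r = h ρ_c / (ρ_m − ρ_c) = 2290 m × 2841 / 386 = 16850 m.
Total thickness = T + h + r = 39000 m + 2290 m + 16850 m = 58100 m.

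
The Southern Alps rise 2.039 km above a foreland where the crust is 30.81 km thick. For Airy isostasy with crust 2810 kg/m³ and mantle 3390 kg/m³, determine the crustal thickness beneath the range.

Root depth r = h ρ_c / (ρ_m − ρ_c) = 2.039 km × 2810 / 580 = 9.879 km.
Total thickness = T + h + r = 30.81 km + 2.039 km + 9.879 km = 42.7 km.

42.7 km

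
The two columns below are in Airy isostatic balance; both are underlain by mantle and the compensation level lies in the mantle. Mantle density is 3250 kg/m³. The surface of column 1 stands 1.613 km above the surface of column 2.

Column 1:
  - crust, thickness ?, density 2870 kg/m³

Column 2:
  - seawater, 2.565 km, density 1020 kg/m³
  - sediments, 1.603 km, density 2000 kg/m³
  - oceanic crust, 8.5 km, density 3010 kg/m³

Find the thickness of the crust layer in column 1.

Take the compensation level at the base of the deeper column (depth z_c below the surface of column 1) and equate Σ ρ_i t_i down to z_c; mantle fills any gap and the z_c terms cancel.
Column 1: x×2870 + (z_c − 0 − x)×3250
Column 2: 1.613×0 + 2.565×1020 + 1.603×2000 + 8.5×3010 + (z_c − 1.613 − 12.668)×3250
The z_c×3250 term appears on both sides and cancels. Collect the known terms of each column as K = Σ(ρt)_known − 3250 × (depth of known layers): K_1 = 0 − 3250×0 = 0; K_2 = 31407.3 − 3250×(1.613 + 12.668) = −15005.95.
Balance: K_1 − x×(3250 − 2870) = K_2, so x = (K_1 − K_2)/(3250 − 2870) = 15006/380 = 39.5 km.

39.5 km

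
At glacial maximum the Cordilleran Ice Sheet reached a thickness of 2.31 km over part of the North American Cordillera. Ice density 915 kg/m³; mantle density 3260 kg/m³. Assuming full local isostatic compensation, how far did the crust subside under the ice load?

In Airy isostatic equilibrium: the ice load ρ_ice t is balanced by mantle displaced below, ρ_m s.
s = t ρ_ice / ρ_m = 2.31 km × 915/3260 = 0.648 km.

0.648 km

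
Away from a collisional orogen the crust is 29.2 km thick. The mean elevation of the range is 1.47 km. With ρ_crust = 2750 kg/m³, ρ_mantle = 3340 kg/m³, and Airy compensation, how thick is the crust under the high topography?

37.5 km

Root depth r = h ρ_c / (ρ_m − ρ_c) = 1.47 km × 2750 / 590 = 6.852 km.
Total thickness = T + h + r = 29.2 km + 1.47 km + 6.852 km = 37.5 km.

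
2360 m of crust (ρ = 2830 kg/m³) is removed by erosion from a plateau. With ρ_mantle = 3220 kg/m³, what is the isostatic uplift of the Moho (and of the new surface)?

2070 m

Unloading: uplift u = e ρ_c/ρ_m = 2360 m × 2830/3220 = 2070 m.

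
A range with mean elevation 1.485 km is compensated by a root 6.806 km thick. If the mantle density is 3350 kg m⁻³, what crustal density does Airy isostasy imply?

2750 kg m⁻³

ρ_c h = (ρ_m − ρ_c) r → ρ_c (h + r) = ρ_m r → ρ_c = ρ_m r / (h + r).
ρ_c = 3350 × 6.806 km / (1.485 km + 6.806 km) = 2750 kg m⁻³.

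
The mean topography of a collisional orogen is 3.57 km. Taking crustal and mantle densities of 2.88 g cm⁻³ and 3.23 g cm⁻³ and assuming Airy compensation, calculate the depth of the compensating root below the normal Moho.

29.4 km

Equating mass per unit area of the two columns: the weight of the topography is balanced by the buoyancy of the root, ρ_c h = (ρ_m − ρ_c) r.
r = h · ρ_c / (ρ_m − ρ_c) = 3.57 km × 2.88 / (3.23 − 2.88) = 29.4 km.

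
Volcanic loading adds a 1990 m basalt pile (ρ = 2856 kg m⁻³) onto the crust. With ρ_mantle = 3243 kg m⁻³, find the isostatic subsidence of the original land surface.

Subaerial loading: s = t ρ_load / ρ_m.
s = 1990 m × 2856/3243 = 1750 m.

1750 m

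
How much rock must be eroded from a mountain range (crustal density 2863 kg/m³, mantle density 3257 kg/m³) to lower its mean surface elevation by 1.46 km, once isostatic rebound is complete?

12.1 km

Net drop Δ = e − u = e − e ρ_c/ρ_m = e (ρ_m − ρ_c)/ρ_m.
e = Δ ρ_m/(ρ_m − ρ_c) = 1.46 km × 3257/394 = 12.1 km.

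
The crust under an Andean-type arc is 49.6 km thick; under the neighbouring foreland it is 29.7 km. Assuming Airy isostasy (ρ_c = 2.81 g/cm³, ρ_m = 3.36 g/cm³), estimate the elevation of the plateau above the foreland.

3.26 km

Excess crust Δ = 49.6 km − 29.7 km = 19.9 km, split between elevation h and root r with h + r = Δ.
Airy balance ρ_c h = (ρ_m − ρ_c) r gives r = h ρ_c/(ρ_m − ρ_c), so h (1 + ρ_c/(ρ_m − ρ_c)) = Δ, i.e. h = Δ (ρ_m − ρ_c)/ρ_m.
h = 19.9 km × 0.55/3.36 = 3.26 km.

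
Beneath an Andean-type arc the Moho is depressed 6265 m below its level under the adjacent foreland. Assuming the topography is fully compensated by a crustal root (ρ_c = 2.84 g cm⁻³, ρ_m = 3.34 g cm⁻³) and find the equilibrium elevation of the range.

1100 m

In Airy isostatic equilibrium: ρ_c h = (ρ_m − ρ_c) r.
h = r (ρ_m − ρ_c) / ρ_c = 6265 m × (3.34 − 2.84) / 2.84 = 1100 m.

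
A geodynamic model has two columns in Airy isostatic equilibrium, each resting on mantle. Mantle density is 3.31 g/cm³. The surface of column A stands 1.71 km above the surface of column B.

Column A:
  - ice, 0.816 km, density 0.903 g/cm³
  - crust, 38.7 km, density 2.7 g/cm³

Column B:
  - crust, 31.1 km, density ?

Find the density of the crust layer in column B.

2.67 g/cm³

Take the compensation level at the base of the deeper column (depth z_c below the surface of column A) and equate Σ ρ_i t_i down to z_c; mantle fills any gap and the z_c terms cancel.
Column A: 0.816×0.903 + 38.7×2.7 + (z_c − 39.516)×3.31
Column B: 1.71×0 + 31.1×ρ + (z_c − 1.71 − 31.1)×3.31
The z_c×3.31 term appears on both sides and cancels. Collect the known terms of each column as K = Σ(ρt)_known − 3.31 × (depth of known layers): K_A = 105.226848 − 3.31×39.516 = −25.571112; K_B = 0 − 3.31×(1.71 + 31.1) = −108.6011.
Balance: K_A = K_B + 31.1×ρ, so ρ = (K_A − K_B)/31.1 = 83.03/31.1 = 2.67 g/cm³.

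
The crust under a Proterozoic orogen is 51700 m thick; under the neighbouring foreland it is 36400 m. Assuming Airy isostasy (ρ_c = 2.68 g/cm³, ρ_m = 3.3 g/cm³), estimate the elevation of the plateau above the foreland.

Excess crust Δ = 51700 m − 36400 m = 15300 m, split between elevation h and root r with h + r = Δ.
Airy balance ρ_c h = (ρ_m − ρ_c) r gives r = h ρ_c/(ρ_m − ρ_c), so h (1 + ρ_c/(ρ_m − ρ_c)) = Δ, i.e. h = Δ (ρ_m − ρ_c)/ρ_m.
h = 15300 m × 0.62/3.3 = 2870 m.

2870 m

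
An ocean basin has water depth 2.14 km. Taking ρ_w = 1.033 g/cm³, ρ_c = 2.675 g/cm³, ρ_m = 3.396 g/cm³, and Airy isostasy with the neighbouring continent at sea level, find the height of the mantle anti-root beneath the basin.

By Archimedes' principle applied to the lithosphere: replacing crust with seawater at the top is compensated by replacing crust with mantle at the base: d (ρ_c − ρ_w) = a (ρ_m − ρ_c).
a = d (ρ_c − ρ_w)/(ρ_m − ρ_c) = 2.14 km × 1.642/0.721 = 4.87 km.

4.87 km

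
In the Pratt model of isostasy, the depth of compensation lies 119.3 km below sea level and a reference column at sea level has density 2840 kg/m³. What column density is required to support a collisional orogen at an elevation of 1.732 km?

Pratt balance: ρ_ref D = ρ (D + h).
ρ = ρ_ref D/(D + h) = 2840 × 119.3 km/(119.3 km + 1.732 km) = 2800 kg/m³.

2800 kg/m³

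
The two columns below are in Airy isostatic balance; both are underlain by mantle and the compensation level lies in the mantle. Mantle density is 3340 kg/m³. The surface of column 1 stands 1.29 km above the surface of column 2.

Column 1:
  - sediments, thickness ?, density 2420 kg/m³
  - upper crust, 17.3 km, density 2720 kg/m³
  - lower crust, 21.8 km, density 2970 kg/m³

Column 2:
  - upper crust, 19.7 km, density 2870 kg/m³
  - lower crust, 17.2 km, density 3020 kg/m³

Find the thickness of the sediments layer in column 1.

Take the compensation level at the base of the deeper column (depth z_c below the surface of column 1) and equate Σ ρ_i t_i down to z_c; mantle fills any gap and the z_c terms cancel.
Column 1: x×2420 + 17.3×2720 + 21.8×2970 + (z_c − 39.1 − x)×3340
Column 2: 1.29×0 + 19.7×2870 + 17.2×3020 + (z_c − 1.29 − 36.9)×3340
The z_c×3340 term appears on both sides and cancels. Collect the known terms of each column as K = Σ(ρt)_known − 3340 × (depth of known layers): K_1 = 111802 − 3340×39.1 = −18792; K_2 = 108483 − 3340×(1.29 + 36.9) = −19071.6.
Balance: K_1 − x×(3340 − 2420) = K_2, so x = (K_1 − K_2)/(3340 − 2420) = 279.6/920 = 0.304 km.

0.304 km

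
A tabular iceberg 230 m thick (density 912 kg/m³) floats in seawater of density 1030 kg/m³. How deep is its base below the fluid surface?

204 m

Draft d = t ρ_obj/ρ_fluid = 230 m × 912/1030 = 204 m.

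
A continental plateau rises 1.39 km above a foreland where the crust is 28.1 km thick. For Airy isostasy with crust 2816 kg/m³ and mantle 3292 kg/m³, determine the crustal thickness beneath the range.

Root depth r = h ρ_c / (ρ_m − ρ_c) = 1.39 km × 2816 / 476 = 8.223 km.
Total thickness = T + h + r = 28.1 km + 1.39 km + 8.223 km = 37.7 km.

37.7 km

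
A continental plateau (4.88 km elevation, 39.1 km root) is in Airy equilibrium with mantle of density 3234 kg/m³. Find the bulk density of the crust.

ρ_c h = (ρ_m − ρ_c) r → ρ_c (h + r) = ρ_m r → ρ_c = ρ_m r / (h + r).
ρ_c = 3234 × 39.1 km / (4.88 km + 39.1 km) = 2880 kg/m³.

2880 kg/m³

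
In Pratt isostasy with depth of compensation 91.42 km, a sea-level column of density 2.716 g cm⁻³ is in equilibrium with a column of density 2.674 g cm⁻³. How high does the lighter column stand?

1.44 km

ρ_ref D = ρ (D + h) → h = D (ρ_ref − ρ)/ρ.
h = 91.42 km × (2.716 − 2.674)/2.674 = 1.44 km.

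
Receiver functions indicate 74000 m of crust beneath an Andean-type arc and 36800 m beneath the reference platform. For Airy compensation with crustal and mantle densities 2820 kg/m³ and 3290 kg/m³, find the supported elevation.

5310 m

Excess crust Δ = 74000 m − 36800 m = 37200 m, split between elevation h and root r with h + r = Δ.
Airy balance ρ_c h = (ρ_m − ρ_c) r gives r = h ρ_c/(ρ_m − ρ_c), so h (1 + ρ_c/(ρ_m − ρ_c)) = Δ, i.e. h = Δ (ρ_m − ρ_c)/ρ_m.
h = 37200 m × 470/3290 = 5310 m.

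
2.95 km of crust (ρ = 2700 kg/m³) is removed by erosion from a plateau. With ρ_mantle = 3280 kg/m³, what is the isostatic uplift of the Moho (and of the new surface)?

2.43 km

Unloading: uplift u = e ρ_c/ρ_m = 2.95 km × 2700/3280 = 2.43 km.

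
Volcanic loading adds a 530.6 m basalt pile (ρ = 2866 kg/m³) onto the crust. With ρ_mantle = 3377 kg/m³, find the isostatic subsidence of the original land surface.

Subaerial loading: s = t ρ_load / ρ_m.
s = 530.6 m × 2866/3377 = 450 m.

450 m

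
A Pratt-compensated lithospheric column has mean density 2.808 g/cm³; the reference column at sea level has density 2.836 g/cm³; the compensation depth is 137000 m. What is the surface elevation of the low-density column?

ρ_ref D = ρ (D + h) → h = D (ρ_ref − ρ)/ρ.
h = 137000 m × (2.836 − 2.808)/2.808 = 1370 m.

1370 m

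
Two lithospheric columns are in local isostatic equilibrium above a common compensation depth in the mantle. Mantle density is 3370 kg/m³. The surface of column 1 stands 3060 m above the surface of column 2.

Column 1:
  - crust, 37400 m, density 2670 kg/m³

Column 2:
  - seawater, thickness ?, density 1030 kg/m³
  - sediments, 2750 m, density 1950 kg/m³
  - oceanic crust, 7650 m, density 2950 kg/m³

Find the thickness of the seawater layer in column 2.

Take the compensation level at the base of the deeper column (depth z_c below the surface of column 1) and equate Σ ρ_i t_i down to z_c; mantle fills any gap and the z_c terms cancel.
Column 1: 37400×2670 + (z_c − 37400)×3370
Column 2: 3060×0 + x×1030 + 2750×1950 + 7650×2950 + (z_c − 3060 − 10400 − x)×3370
The z_c×3370 term appears on both sides and cancels. Collect the known terms of each column as K = Σ(ρt)_known − 3370 × (depth of known layers): K_1 = 99858000 − 3370×37400 = −26180000; K_2 = 27930000 − 3370×(3060 + 10400) = −17430200.
Balance: K_1 = K_2 − x×(3370 − 1030), so x = (K_2 − K_1)/(3370 − 1030) = 8749800/2340 = 3740 m.

3740 m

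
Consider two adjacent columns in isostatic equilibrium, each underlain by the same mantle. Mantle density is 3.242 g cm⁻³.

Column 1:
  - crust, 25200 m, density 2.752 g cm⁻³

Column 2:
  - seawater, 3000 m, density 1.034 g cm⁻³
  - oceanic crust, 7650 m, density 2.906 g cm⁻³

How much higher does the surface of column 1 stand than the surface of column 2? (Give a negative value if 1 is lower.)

973 m

For any compensation level in the mantle, the mantle terms cancel and isostasy reduces to e = (Σt_1 − Σt_2) − (Σ(ρt)_1 − Σ(ρt)_2) / ρ_m.
Σt_1 = 25200 m; Σt_2 = 10650 m; Σ(ρt)_1 = 69350.4; Σ(ρt)_2 = 25332.9 (in m·g cm⁻³).
e = (25200 − 10650) − (69350.4 − 25332.9) / 3.242 = 973 m.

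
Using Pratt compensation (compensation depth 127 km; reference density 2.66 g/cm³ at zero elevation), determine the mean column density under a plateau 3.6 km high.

Pratt balance: ρ_ref D = ρ (D + h).
ρ = ρ_ref D/(D + h) = 2.66 × 127 km/(127 km + 3.6 km) = 2.59 g/cm³.

2.59 g/cm³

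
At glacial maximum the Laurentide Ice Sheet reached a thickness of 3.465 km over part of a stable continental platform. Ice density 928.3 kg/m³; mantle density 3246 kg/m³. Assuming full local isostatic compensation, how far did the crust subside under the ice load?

0.991 km

In Airy isostatic equilibrium: the ice load ρ_ice t is balanced by mantle displaced below, ρ_m s.
s = t ρ_ice / ρ_m = 3.465 km × 928.3/3246 = 0.991 km.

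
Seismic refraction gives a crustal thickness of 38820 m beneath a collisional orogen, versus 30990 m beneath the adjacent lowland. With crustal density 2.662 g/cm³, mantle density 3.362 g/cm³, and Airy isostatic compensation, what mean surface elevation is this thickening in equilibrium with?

Excess crust Δ = 38820 m − 30990 m = 7830 m, split between elevation h and root r with h + r = Δ.
Airy balance ρ_c h = (ρ_m − ρ_c) r gives r = h ρ_c/(ρ_m − ρ_c), so h (1 + ρ_c/(ρ_m − ρ_c)) = Δ, i.e. h = Δ (ρ_m − ρ_c)/ρ_m.
h = 7830 m × 0.7/3.362 = 1630 m.

1630 m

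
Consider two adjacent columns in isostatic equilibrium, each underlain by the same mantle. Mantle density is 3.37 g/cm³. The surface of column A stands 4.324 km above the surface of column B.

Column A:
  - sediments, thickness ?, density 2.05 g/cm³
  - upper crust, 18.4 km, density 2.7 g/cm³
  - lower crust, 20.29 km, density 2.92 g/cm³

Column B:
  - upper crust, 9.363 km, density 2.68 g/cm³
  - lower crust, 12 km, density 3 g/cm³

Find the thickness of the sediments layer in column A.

3.04 km

Take the compensation level at the base of the deeper column (depth z_c below the surface of column A) and equate Σ ρ_i t_i down to z_c; mantle fills any gap and the z_c terms cancel.
Column A: x×2.05 + 18.4×2.7 + 20.29×2.92 + (z_c − 38.69 − x)×3.37
Column B: 4.324×0 + 9.363×2.68 + 12×3 + (z_c − 4.324 − 21.363)×3.37
The z_c×3.37 term appears on both sides and cancels. Collect the known terms of each column as K = Σ(ρt)_known − 3.37 × (depth of known layers): K_A = 108.9268 − 3.37×38.69 = −21.4585; K_B = 61.09284 − 3.37×(4.324 + 21.363) = −25.47235.
Balance: K_A − x×(3.37 − 2.05) = K_B, so x = (K_A − K_B)/(3.37 − 2.05) = 4.01385/1.32 = 3.04 km.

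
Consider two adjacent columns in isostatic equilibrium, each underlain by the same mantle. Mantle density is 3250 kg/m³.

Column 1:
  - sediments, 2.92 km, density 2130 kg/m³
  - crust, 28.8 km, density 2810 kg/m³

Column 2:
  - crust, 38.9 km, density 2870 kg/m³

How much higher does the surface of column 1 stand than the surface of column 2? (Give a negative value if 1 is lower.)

For any compensation level in the mantle, the mantle terms cancel and isostasy reduces to e = (Σt_1 − Σt_2) − (Σ(ρt)_1 − Σ(ρt)_2) / ρ_m.
Σt_1 = 31.72 km; Σt_2 = 38.9 km; Σ(ρt)_1 = 87147.6; Σ(ρt)_2 = 111643 (in km·kg/m³).
e = (31.72 − 38.9) − (87147.6 − 111643) / 3250 = 0.357 km.

0.357 km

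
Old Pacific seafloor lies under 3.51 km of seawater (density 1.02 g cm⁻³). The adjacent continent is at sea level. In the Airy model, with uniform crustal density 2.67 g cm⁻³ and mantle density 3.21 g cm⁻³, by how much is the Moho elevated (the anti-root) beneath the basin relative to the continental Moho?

By Archimedes' principle applied to the lithosphere: replacing crust with seawater at the top is compensated by replacing crust with mantle at the base: d (ρ_c − ρ_w) = a (ρ_m − ρ_c).
a = d (ρ_c − ρ_w)/(ρ_m − ρ_c) = 3.51 km × 1.65/0.54 = 10.7 km.

10.7 km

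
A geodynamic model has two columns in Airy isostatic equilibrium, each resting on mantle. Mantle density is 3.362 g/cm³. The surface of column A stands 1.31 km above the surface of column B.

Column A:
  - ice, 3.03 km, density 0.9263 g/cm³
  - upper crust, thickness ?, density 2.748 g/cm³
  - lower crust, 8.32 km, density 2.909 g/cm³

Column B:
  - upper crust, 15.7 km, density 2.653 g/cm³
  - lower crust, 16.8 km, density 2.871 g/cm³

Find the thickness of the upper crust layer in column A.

20.6 km

Take the compensation level at the base of the deeper column (depth z_c below the surface of column A) and equate Σ ρ_i t_i down to z_c; mantle fills any gap and the z_c terms cancel.
Column A: 3.03×0.9263 + x×2.748 + 8.32×2.909 + (z_c − 11.35 − x)×3.362
Column B: 1.31×0 + 15.7×2.653 + 16.8×2.871 + (z_c − 1.31 − 32.5)×3.362
The z_c×3.362 term appears on both sides and cancels. Collect the known terms of each column as K = Σ(ρt)_known − 3.362 × (depth of known layers): K_A = 27.009569 − 3.362×11.35 = −11.149131; K_B = 89.8849 − 3.362×(1.31 + 32.5) = −23.78432.
Balance: K_A − x×(3.362 − 2.748) = K_B, so x = (K_A − K_B)/(3.362 − 2.748) = 12.6352/0.614 = 20.6 km.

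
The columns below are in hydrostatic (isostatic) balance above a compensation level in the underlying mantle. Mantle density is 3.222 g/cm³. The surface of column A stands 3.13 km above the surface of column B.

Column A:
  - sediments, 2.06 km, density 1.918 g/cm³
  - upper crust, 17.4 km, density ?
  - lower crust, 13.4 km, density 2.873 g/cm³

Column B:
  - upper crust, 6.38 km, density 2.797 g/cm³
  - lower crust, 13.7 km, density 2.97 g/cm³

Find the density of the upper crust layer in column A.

2.71 g/cm³

Take the compensation level at the base of the deeper column (depth z_c below the surface of column A) and equate Σ ρ_i t_i down to z_c; mantle fills any gap and the z_c terms cancel.
Column A: 2.06×1.918 + 17.4×ρ + 13.4×2.873 + (z_c − 32.86)×3.222
Column B: 3.13×0 + 6.38×2.797 + 13.7×2.97 + (z_c − 3.13 − 20.08)×3.222
The z_c×3.222 term appears on both sides and cancels. Collect the known terms of each column as K = Σ(ρt)_known − 3.222 × (depth of known layers): K_A = 42.44928 − 3.222×32.86 = −63.42564; K_B = 58.53386 − 3.222×(3.13 + 20.08) = −16.24876.
Balance: K_A + 17.4×ρ = K_B, so ρ = (K_B − K_A)/17.4 = 47.1769/17.4 = 2.71 g/cm³.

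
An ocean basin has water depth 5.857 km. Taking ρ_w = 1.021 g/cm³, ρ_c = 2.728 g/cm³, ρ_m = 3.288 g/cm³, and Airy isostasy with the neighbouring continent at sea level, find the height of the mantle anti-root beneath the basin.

17.9 km

Balancing pressure at the compensation depth: replacing crust with seawater at the top is compensated by replacing crust with mantle at the base: d (ρ_c − ρ_w) = a (ρ_m − ρ_c).
a = d (ρ_c − ρ_w)/(ρ_m − ρ_c) = 5.857 km × 1.707/0.56 = 17.9 km.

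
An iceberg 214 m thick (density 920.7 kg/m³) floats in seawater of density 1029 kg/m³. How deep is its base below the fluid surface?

191 m

Draft d = t ρ_obj/ρ_fluid = 214 m × 920.7/1029 = 191 m.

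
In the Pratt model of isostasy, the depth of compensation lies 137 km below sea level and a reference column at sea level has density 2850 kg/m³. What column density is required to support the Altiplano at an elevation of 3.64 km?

Pratt balance: ρ_ref D = ρ (D + h).
ρ = ρ_ref D/(D + h) = 2850 × 137 km/(137 km + 3.64 km) = 2780 kg/m³.

2780 kg/m³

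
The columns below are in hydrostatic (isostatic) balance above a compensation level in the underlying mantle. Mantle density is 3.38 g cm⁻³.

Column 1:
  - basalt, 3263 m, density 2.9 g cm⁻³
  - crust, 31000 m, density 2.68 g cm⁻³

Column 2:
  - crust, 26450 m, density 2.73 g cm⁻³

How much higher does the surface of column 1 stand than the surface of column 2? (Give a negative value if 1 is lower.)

1800 m

For any compensation level in the mantle, the mantle terms cancel and isostasy reduces to e = (Σt_1 − Σt_2) − (Σ(ρt)_1 − Σ(ρt)_2) / ρ_m.
Σt_1 = 34263 m; Σt_2 = 26450 m; Σ(ρt)_1 = 92542.7; Σ(ρt)_2 = 72208.5 (in m·g cm⁻³).
e = (34263 − 26450) − (92542.7 − 72208.5) / 3.38 = 1800 m.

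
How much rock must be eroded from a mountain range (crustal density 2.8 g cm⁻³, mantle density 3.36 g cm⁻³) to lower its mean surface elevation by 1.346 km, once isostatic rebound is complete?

8.08 km

Net drop Δ = e − u = e − e ρ_c/ρ_m = e (ρ_m − ρ_c)/ρ_m.
e = Δ ρ_m/(ρ_m − ρ_c) = 1.346 km × 3.36/0.56 = 8.08 km.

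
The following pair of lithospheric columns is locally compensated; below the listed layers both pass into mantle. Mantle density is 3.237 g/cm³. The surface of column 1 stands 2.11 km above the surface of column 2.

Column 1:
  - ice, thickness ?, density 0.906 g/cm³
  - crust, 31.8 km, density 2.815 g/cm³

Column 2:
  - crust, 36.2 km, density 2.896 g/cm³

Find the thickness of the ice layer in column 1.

2.47 km

Take the compensation level at the base of the deeper column (depth z_c below the surface of column 1) and equate Σ ρ_i t_i down to z_c; mantle fills any gap and the z_c terms cancel.
Column 1: x×0.906 + 31.8×2.815 + (z_c − 31.8 − x)×3.237
Column 2: 2.11×0 + 36.2×2.896 + (z_c − 2.11 − 36.2)×3.237
The z_c×3.237 term appears on both sides and cancels. Collect the known terms of each column as K = Σ(ρt)_known − 3.237 × (depth of known layers): K_1 = 89.517 − 3.237×31.8 = −13.4196; K_2 = 104.8352 − 3.237×(2.11 + 36.2) = −19.17427.
Balance: K_1 − x×(3.237 − 0.906) = K_2, so x = (K_1 − K_2)/(3.237 − 0.906) = 5.75467/2.331 = 2.47 km.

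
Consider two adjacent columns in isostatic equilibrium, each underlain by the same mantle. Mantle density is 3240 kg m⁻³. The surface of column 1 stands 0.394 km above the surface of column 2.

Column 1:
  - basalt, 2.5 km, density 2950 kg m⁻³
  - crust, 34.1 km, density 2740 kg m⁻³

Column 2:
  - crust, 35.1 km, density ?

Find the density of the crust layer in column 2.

Take the compensation level at the base of the deeper column (depth z_c below the surface of column 1) and equate Σ ρ_i t_i down to z_c; mantle fills any gap and the z_c terms cancel.
Column 1: 2.5×2950 + 34.1×2740 + (z_c − 36.6)×3240
Column 2: 0.394×0 + 35.1×ρ + (z_c − 0.394 − 35.1)×3240
The z_c×3240 term appears on both sides and cancels. Collect the known terms of each column as K = Σ(ρt)_known − 3240 × (depth of known layers): K_1 = 100809 − 3240×36.6 = −17775; K_2 = 0 − 3240×(0.394 + 35.1) = −115000.56.
Balance: K_1 = K_2 + 35.1×ρ, so ρ = (K_1 − K_2)/35.1 = 97225.6/35.1 = 2770 kg m⁻³.

2770 kg m⁻³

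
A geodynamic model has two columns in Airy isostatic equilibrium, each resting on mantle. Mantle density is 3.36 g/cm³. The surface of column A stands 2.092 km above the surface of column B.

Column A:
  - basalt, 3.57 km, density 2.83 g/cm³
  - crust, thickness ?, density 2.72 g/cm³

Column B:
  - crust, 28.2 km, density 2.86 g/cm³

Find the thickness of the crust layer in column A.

30.1 km

Take the compensation level at the base of the deeper column (depth z_c below the surface of column A) and equate Σ ρ_i t_i down to z_c; mantle fills any gap and the z_c terms cancel.
Column A: 3.57×2.83 + x×2.72 + (z_c − 3.57 − x)×3.36
Column B: 2.092×0 + 28.2×2.86 + (z_c − 2.092 − 28.2)×3.36
The z_c×3.36 term appears on both sides and cancels. Collect the known terms of each column as K = Σ(ρt)_known − 3.36 × (depth of known layers): K_A = 10.1031 − 3.36×3.57 = −1.8921; K_B = 80.652 − 3.36×(2.092 + 28.2) = −21.12912.
Balance: K_A − x×(3.36 − 2.72) = K_B, so x = (K_A − K_B)/(3.36 − 2.72) = 19.237/0.64 = 30.1 km.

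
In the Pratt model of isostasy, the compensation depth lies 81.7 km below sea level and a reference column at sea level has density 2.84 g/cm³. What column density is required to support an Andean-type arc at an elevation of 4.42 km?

Pratt balance: ρ_ref D = ρ (D + h).
ρ = ρ_ref D/(D + h) = 2.84 × 81.7 km/(81.7 km + 4.42 km) = 2.69 g/cm³.

2.69 g/cm³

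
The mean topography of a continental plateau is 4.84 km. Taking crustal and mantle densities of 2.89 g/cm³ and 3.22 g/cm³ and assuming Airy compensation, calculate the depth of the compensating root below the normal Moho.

42.4 km

Isostatic balance requires: the weight of the topography is balanced by the buoyancy of the root, ρ_c h = (ρ_m − ρ_c) r.
r = h · ρ_c / (ρ_m − ρ_c) = 4.84 km × 2.89 / (3.22 − 2.89) = 42.4 km.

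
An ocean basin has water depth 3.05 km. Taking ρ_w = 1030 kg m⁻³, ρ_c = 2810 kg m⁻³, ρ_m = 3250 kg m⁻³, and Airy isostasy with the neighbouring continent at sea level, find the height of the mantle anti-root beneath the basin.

In Airy isostatic equilibrium: replacing crust with seawater at the top is compensated by replacing crust with mantle at the base: d (ρ_c − ρ_w) = a (ρ_m − ρ_c).
a = d (ρ_c − ρ_w)/(ρ_m − ρ_c) = 3.05 km × 1780/440 = 12.3 km.

12.3 km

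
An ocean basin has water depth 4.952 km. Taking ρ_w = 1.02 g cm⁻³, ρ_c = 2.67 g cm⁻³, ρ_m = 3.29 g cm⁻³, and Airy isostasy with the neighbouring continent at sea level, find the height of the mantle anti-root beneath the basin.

Isostatic balance requires: replacing crust with seawater at the top is compensated by replacing crust with mantle at the base: d (ρ_c − ρ_w) = a (ρ_m − ρ_c).
a = d (ρ_c − ρ_w)/(ρ_m − ρ_c) = 4.952 km × 1.65/0.62 = 13.2 km.

13.2 km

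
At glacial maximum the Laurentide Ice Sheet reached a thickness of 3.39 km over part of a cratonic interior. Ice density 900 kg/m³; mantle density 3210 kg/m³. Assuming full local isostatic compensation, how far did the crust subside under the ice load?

0.95 km

In Airy isostatic equilibrium: the ice load ρ_ice t is balanced by mantle displaced below, ρ_m s.
s = t ρ_ice / ρ_m = 3.39 km × 900/3210 = 0.95 km.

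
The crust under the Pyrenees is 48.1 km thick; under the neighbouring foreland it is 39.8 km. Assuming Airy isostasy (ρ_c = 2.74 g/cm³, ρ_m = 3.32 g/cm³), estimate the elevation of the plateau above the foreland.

Excess crust Δ = 48.1 km − 39.8 km = 8.3 km, split between elevation h and root r with h + r = Δ.
Airy balance ρ_c h = (ρ_m − ρ_c) r gives r = h ρ_c/(ρ_m − ρ_c), so h (1 + ρ_c/(ρ_m − ρ_c)) = Δ, i.e. h = Δ (ρ_m − ρ_c)/ρ_m.
h = 8.3 km × 0.58/3.32 = 1.45 km.

1.45 km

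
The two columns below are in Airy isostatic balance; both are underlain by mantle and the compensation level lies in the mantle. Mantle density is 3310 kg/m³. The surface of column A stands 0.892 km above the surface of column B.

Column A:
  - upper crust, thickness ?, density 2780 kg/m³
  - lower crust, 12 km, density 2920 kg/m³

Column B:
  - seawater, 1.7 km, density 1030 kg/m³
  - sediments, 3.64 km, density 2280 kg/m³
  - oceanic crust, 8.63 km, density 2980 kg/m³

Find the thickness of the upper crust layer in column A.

16.5 km

Take the compensation level at the base of the deeper column (depth z_c below the surface of column A) and equate Σ ρ_i t_i down to z_c; mantle fills any gap and the z_c terms cancel.
Column A: x×2780 + 12×2920 + (z_c − 12 − x)×3310
Column B: 0.892×0 + 1.7×1030 + 3.64×2280 + 8.63×2980 + (z_c − 0.892 − 13.97)×3310
The z_c×3310 term appears on both sides and cancels. Collect the known terms of each column as K = Σ(ρt)_known − 3310 × (depth of known layers): K_A = 35040 − 3310×12 = −4680; K_B = 35767.6 − 3310×(0.892 + 13.97) = −13425.62.
Balance: K_A − x×(3310 − 2780) = K_B, so x = (K_A − K_B)/(3310 − 2780) = 8745.62/530 = 16.5 km.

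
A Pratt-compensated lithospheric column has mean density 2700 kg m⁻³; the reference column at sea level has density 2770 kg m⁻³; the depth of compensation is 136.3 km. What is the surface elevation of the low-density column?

3.53 km

ρ_ref D = ρ (D + h) → h = D (ρ_ref − ρ)/ρ.
h = 136.3 km × (2770 − 2700)/2700 = 3.53 km.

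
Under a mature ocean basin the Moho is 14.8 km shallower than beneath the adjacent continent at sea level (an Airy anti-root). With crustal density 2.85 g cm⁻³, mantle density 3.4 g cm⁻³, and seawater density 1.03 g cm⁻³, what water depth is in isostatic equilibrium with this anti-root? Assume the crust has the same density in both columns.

Replacing a thickness d of crust by seawater at the top must be balanced by replacing crust with mantle at the base: d (ρ_c − ρ_w) = a (ρ_m − ρ_c).
d = a (ρ_m − ρ_c)/(ρ_c − ρ_w) = 14.8 km × 0.55/1.82 = 4.47 km.

4.47 km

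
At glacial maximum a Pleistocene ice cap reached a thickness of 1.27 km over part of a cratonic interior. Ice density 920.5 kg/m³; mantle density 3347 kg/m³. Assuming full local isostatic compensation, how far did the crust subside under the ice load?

0.349 km

Balancing pressure at the compensation depth: the ice load ρ_ice t is balanced by mantle displaced below, ρ_m s.
s = t ρ_ice / ρ_m = 1.27 km × 920.5/3347 = 0.349 km.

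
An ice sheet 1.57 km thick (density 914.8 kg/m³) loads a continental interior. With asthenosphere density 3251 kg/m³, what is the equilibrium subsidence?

Equating mass per unit area of the two columns: the ice load ρ_ice t is balanced by mantle displaced below, ρ_m s.
s = t ρ_ice / ρ_m = 1.57 km × 914.8/3251 = 0.442 km.

0.442 km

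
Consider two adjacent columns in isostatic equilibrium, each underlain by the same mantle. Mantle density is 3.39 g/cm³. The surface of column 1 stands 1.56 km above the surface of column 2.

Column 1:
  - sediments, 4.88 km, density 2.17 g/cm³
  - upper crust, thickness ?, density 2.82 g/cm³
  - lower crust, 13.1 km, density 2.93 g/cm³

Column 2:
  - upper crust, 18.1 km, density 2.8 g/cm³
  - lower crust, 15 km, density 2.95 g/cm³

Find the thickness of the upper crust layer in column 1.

Take the compensation level at the base of the deeper column (depth z_c below the surface of column 1) and equate Σ ρ_i t_i down to z_c; mantle fills any gap and the z_c terms cancel.
Column 1: 4.88×2.17 + x×2.82 + 13.1×2.93 + (z_c − 17.98 − x)×3.39
Column 2: 1.56×0 + 18.1×2.8 + 15×2.95 + (z_c − 1.56 − 33.1)×3.39
The z_c×3.39 term appears on both sides and cancels. Collect the known terms of each column as K = Σ(ρt)_known − 3.39 × (depth of known layers): K_1 = 48.9726 − 3.39×17.98 = −11.9796; K_2 = 94.93 − 3.39×(1.56 + 33.1) = −22.5674.
Balance: K_1 − x×(3.39 − 2.82) = K_2, so x = (K_1 − K_2)/(3.39 − 2.82) = 10.5878/0.57 = 18.6 km.

18.6 km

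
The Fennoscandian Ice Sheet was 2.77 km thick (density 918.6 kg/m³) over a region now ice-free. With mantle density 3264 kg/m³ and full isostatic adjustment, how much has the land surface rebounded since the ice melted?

Removing the load lets mantle flow back in; uplift u satisfies ρ_ice t = ρ_m u.
u = t ρ_ice/ρ_m = 2.77 km × 918.6/3264 = 0.78 km.

0.78 km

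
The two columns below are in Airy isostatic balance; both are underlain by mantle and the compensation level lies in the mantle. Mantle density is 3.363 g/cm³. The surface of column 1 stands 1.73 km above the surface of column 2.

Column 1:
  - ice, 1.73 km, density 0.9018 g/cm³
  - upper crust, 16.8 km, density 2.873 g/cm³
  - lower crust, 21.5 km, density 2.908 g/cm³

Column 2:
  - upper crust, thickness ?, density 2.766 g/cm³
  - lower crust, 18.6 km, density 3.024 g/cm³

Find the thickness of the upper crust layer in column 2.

17 km

Take the compensation level at the base of the deeper column (depth z_c below the surface of column 1) and equate Σ ρ_i t_i down to z_c; mantle fills any gap and the z_c terms cancel.
Column 1: 1.73×0.9018 + 16.8×2.873 + 21.5×2.908 + (z_c − 40.03)×3.363
Column 2: 1.73×0 + x×2.766 + 18.6×3.024 + (z_c − 1.73 − 18.6 − x)×3.363
The z_c×3.363 term appears on both sides and cancels. Collect the known terms of each column as K = Σ(ρt)_known − 3.363 × (depth of known layers): K_1 = 112.348514 − 3.363×40.03 = −22.272376; K_2 = 56.2464 − 3.363×(1.73 + 18.6) = −12.12339.
Balance: K_1 = K_2 − x×(3.363 − 2.766), so x = (K_2 − K_1)/(3.363 − 2.766) = 10.149/0.597 = 17 km.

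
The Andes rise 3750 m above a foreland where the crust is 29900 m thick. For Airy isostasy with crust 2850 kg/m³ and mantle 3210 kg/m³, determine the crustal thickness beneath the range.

Root depth r = h ρ_c / (ρ_m − ρ_c) = 3750 m × 2850 / 360 = 29690 m.
Total thickness = T + h + r = 29900 m + 3750 m + 29690 m = 63300 m.

63300 m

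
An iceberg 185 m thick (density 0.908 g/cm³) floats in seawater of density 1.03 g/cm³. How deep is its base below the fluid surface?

163 m

Draft d = t ρ_obj/ρ_fluid = 185 m × 0.908/1.03 = 163 m.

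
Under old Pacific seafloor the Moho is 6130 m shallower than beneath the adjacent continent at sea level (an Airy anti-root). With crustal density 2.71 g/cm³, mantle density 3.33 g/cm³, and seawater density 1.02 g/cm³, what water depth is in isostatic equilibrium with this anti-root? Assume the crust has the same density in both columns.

2250 m

Replacing a thickness d of crust by seawater at the top must be balanced by replacing crust with mantle at the base: d (ρ_c − ρ_w) = a (ρ_m − ρ_c).
d = a (ρ_m − ρ_c)/(ρ_c − ρ_w) = 6130 m × 0.62/1.69 = 2250 m.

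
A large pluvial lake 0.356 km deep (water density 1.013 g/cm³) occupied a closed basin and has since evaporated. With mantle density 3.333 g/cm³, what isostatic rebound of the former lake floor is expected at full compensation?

u = d ρ_w/ρ_m = 0.356 km × 1.013/3.333 = 0.108 km.

0.108 km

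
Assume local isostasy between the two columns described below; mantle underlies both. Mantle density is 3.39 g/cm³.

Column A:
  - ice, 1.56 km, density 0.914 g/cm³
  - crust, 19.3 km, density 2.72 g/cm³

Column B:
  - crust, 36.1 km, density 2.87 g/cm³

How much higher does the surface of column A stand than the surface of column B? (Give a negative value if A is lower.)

For any compensation level in the mantle, the mantle terms cancel and isostasy reduces to e = (Σt_A − Σt_B) − (Σ(ρt)_A − Σ(ρt)_B) / ρ_m.
Σt_A = 20.86 km; Σt_B = 36.1 km; Σ(ρt)_A = 53.92184; Σ(ρt)_B = 103.607 (in km·g/cm³).
e = (20.86 − 36.1) − (53.92184 − 103.607) / 3.39 = −0.584 km.

−0.584 km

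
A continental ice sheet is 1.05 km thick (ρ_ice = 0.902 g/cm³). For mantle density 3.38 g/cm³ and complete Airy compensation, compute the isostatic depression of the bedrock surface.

0.28 km

In Airy isostatic equilibrium: the ice load ρ_ice t is balanced by mantle displaced below, ρ_m s.
s = t ρ_ice / ρ_m = 1.05 km × 0.902/3.38 = 0.28 km.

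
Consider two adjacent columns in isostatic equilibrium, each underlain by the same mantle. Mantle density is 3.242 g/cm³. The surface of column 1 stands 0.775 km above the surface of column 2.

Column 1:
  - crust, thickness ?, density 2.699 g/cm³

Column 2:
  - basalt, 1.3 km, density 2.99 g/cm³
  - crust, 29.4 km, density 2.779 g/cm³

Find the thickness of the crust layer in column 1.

Take the compensation level at the base of the deeper column (depth z_c below the surface of column 1) and equate Σ ρ_i t_i down to z_c; mantle fills any gap and the z_c terms cancel.
Column 1: x×2.699 + (z_c − 0 − x)×3.242
Column 2: 0.775×0 + 1.3×2.99 + 29.4×2.779 + (z_c − 0.775 − 30.7)×3.242
The z_c×3.242 term appears on both sides and cancels. Collect the known terms of each column as K = Σ(ρt)_known − 3.242 × (depth of known layers): K_1 = 0 − 3.242×0 = 0; K_2 = 85.5896 − 3.242×(0.775 + 30.7) = −16.45235.
Balance: K_1 − x×(3.242 − 2.699) = K_2, so x = (K_1 − K_2)/(3.242 − 2.699) = 16.4523/0.543 = 30.3 km.

30.3 km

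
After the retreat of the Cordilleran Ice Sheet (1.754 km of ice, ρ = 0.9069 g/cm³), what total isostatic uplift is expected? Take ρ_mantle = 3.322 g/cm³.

0.479 km

Removing the load lets mantle flow back in; uplift u satisfies ρ_ice t = ρ_m u.
u = t ρ_ice/ρ_m = 1.754 km × 0.9069/3.322 = 0.479 km.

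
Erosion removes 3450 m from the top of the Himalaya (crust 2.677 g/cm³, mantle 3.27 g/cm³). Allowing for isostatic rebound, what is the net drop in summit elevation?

Rebound u = e ρ_c/ρ_m = 3450 m × 2.677/3.27 = 2824 m.
Net surface drop = e − u = 3450 m − 2824 m = e (ρ_m − ρ_c)/ρ_m = 626 m.

626 m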